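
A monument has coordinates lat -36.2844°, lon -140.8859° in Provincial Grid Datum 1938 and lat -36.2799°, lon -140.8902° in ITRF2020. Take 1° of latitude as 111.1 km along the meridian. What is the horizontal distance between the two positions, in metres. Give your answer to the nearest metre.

631 m

Δφ = -36.2799° − -36.2844° = +0.0045°; Δλ = -140.8902° − -140.8859° = -0.0043°.
ΔN = Δφ × 111100 = 500.0 m; ΔE = Δλ × 111100 × cos(-36.2844°) = -0.0043 × 111100 × 0.806089 = -385.1 m.
Distance = √(ΔE² + ΔN²) = √((-385.1)² + 500.0²) = 631.1 m.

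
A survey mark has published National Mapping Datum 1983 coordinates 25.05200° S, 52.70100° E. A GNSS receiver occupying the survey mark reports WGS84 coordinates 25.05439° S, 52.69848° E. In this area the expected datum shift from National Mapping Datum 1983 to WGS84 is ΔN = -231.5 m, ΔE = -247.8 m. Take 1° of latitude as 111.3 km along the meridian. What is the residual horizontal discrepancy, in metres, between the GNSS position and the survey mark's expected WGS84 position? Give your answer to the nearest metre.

Observed coordinate differences: Δφ = -0.00239°, Δλ = -0.00252°.
Converting to metres (1° lat = 111300 m, cos φ = 0.905924): observed ΔN = -266.0 m, observed ΔE = -254.1 m.
Subtracting the expected shift leaves a residual of -266.0 − (-231.5) = -34.5 m north and -254.1 − (-247.8) = -6.3 m east.
Residual distance = √((-34.5)² + (-6.3)²) = 35.1 m.

35 m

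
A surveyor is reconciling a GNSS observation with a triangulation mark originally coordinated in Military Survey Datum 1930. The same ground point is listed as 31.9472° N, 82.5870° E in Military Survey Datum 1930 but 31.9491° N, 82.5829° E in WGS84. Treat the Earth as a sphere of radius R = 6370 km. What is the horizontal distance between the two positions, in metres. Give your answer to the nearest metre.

441 m

Δφ = 31.9491° − 31.9472° = +0.0019°; Δλ = 82.5829° − 82.5870° = -0.0041°.
1° along a meridian = πR/180 = 111177 m.
ΔN = Δφ × 111177 = 211.2 m; ΔE = Δλ × 111177 × cos(31.9472°) = -0.0041 × 111177 × 0.848536 = -386.8 m.
Distance = √(ΔE² + ΔN²) = √((-386.8)² + 211.2²) = 440.7 m.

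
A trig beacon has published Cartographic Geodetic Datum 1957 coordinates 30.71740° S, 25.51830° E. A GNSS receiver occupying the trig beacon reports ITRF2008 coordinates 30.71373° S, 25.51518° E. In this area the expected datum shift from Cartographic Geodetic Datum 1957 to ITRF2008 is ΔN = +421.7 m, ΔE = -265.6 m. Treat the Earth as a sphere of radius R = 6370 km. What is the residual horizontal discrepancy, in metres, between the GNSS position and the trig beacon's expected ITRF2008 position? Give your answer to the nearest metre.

Observed coordinate differences: Δφ = +0.00367°, Δλ = -0.00312°.
Converting to metres (1° lat = 111177 m, cos φ = 0.859697): observed ΔN = 408.0 m, observed ΔE = -298.2 m.
Subtracting the expected shift leaves a residual of 408.0 − (421.7) = -13.7 m north and -298.2 − (-265.6) = -32.6 m east.
Residual distance = √((-13.7)² + (-32.6)²) = 35.4 m.

35 m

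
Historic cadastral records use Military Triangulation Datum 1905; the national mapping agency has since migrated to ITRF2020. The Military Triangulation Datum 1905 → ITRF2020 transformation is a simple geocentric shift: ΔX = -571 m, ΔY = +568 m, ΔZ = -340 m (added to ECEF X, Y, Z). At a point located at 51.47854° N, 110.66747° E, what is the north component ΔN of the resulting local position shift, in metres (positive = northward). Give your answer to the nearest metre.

ΔN = -785 m

At φ = 51.47854°, λ = 110.66747°: sin φ = 0.782375, cos φ = 0.622808, sin λ = 0.935645, cos λ = -0.352944.
ΔN = −sin φ cos λ·ΔX − sin φ sin λ·ΔY + cos φ·ΔZ = −(0.782375)(-0.352944)(-571) − (0.782375)(0.935645)(568) + (0.622808)(-340) = -785.22 m.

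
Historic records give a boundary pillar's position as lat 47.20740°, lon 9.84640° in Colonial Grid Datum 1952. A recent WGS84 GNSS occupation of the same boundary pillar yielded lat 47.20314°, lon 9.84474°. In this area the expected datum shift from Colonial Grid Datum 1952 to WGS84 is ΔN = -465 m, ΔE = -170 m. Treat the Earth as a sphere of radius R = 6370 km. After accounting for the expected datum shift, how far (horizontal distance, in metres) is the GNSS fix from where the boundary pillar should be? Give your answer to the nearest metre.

Observed coordinate differences: Δφ = -0.00426°, Δλ = -0.00166°.
Converting to metres (1° lat = 111177 m, cos φ = 0.679347): observed ΔN = -473.6 m, observed ΔE = -125.4 m.
Subtracting the expected shift leaves a residual of -473.6 − (-465) = -8.6 m north and -125.4 − (-170) = 44.6 m east.
Residual distance = √((-8.6)² + 44.6²) = 45.4 m.

45 m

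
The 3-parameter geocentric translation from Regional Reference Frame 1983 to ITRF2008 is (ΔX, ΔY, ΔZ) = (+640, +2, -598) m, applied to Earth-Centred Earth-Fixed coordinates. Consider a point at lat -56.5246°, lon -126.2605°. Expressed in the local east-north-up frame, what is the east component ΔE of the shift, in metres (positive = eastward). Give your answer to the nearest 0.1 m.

ΔE = 514.9 m

The local east axis at (φ, λ) is (−sin λ, cos λ, 0), so ΔE = −sin(-126.2605°)·640 + cos(-126.2605°)·2 = 514.87 m.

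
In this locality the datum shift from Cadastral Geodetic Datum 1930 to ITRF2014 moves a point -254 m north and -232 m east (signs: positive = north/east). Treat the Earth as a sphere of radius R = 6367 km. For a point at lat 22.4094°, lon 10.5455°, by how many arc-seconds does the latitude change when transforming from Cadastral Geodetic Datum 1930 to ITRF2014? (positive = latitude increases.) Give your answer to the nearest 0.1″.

Δφ = -8.2″

On a sphere of radius R, 1 rad of latitude = R, so Δφ = ΔN / R = -254.0 / 6367000 = -3.9893e-05 rad = -8.229″.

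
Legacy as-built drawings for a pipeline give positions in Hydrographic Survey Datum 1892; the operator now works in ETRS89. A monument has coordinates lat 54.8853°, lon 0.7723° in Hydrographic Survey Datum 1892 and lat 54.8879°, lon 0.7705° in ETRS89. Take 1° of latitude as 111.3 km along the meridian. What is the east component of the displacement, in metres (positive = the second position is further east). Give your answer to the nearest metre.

Δφ = 54.8879° − 54.8853° = +0.0026°; Δλ = 0.7705° − 0.7723° = -0.0018°.
ΔN = Δφ × 111300 = 289.4 m; ΔE = Δλ × 111300 × cos(54.8853°) = -0.0018 × 111300 × 0.575215 = -115.2 m.

ΔE = -115 m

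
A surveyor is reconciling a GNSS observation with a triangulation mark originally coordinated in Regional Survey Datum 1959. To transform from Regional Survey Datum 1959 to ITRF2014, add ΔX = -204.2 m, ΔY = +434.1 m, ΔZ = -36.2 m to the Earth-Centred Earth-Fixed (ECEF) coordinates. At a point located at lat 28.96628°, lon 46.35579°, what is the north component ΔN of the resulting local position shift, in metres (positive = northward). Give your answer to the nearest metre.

The local north axis is (−sin φ cos λ, −sin φ sin λ, cos φ), giving ΔN = 68.254 − 152.132 − 31.672 = -115.55 m.

ΔN = -116 m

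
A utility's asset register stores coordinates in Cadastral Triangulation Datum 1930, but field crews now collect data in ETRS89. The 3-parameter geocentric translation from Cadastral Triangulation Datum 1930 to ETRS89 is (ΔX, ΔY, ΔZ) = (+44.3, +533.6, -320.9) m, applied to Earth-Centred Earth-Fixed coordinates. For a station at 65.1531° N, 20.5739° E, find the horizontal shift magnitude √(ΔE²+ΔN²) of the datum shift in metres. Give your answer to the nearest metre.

The local east axis at (φ, λ) is (−sin λ, cos λ, 0), so ΔE = −sin(20.5739°)·44.3 + cos(20.5739°)·533.6 = 484.00 m.
The local north axis is (−sin φ cos λ, −sin φ sin λ, cos φ), giving ΔN = -37.635 − 170.158 − 134.841 = -342.63 m.
Horizontal magnitude = √(ΔE² + ΔN²) = √(484.00² + (-342.63)²) = 593.00 m.

593 m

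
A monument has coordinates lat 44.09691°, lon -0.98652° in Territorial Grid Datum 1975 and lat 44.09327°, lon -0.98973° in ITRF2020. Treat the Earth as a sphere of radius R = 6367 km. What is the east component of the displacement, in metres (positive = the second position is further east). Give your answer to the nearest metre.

ΔE = -256 m

Δφ = 44.09327° − 44.09691° = -0.00364°; Δλ = -0.98973° − -0.98652° = -0.00321°.
1° along a meridian = πR/180 = 111125 m.
ΔN = Δφ × 111125 = -404.5 m; ΔE = Δλ × 111125 × cos(44.09691°) = -0.00321 × 111125 × 0.718164 = -256.2 m.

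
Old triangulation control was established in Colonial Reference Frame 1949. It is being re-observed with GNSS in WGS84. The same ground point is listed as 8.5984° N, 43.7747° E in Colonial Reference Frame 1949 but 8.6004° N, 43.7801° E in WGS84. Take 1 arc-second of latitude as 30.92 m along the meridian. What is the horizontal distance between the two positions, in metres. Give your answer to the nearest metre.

Δφ = 8.6004° − 8.5984° = +0.0020°; Δλ = 43.7801° − 43.7747° = +0.0054°.
1° of latitude = 3600 × 30.92 = 111312 m.
ΔN = Δφ × 111312 = 222.6 m; ΔE = Δλ × 111312 × cos(8.5984°) = +0.0054 × 111312 × 0.988761 = 594.3 m.
Distance = √(ΔE² + ΔN²) = √(594.3² + 222.6²) = 634.7 m.

635 m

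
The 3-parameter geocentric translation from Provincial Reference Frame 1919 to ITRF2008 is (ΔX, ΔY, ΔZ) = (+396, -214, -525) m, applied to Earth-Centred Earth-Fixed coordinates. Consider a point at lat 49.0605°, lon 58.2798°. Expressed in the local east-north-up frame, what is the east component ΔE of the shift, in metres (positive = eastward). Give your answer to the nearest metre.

ΔE = -449 m

The local east axis at (φ, λ) is (−sin λ, cos λ, 0), so ΔE = −sin(58.2798°)·396 + cos(58.2798°)·(-214) = -449.36 m.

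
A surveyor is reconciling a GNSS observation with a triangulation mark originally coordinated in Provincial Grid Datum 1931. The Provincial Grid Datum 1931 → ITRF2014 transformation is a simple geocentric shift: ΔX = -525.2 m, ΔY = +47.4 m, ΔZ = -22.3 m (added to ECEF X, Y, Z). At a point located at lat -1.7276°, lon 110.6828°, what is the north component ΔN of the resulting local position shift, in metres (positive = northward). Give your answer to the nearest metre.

The local north axis is (−sin φ cos λ, −sin φ sin λ, cos φ), giving ΔN = 5.592 + 1.337 − 22.290 = -15.36 m.

ΔN = -15 m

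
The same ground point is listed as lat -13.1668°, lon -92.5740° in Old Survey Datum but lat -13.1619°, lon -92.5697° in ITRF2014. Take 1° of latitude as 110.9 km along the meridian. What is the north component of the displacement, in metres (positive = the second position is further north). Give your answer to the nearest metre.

ΔN = 543 m

Δφ = -13.1619° − -13.1668° = +0.0049°; Δλ = -92.5697° − -92.5740° = +0.0043°.
ΔN = Δφ × 110900 = 543.4 m; ΔE = Δλ × 110900 × cos(-13.1668°) = +0.0043 × 110900 × 0.973711 = 464.3 m.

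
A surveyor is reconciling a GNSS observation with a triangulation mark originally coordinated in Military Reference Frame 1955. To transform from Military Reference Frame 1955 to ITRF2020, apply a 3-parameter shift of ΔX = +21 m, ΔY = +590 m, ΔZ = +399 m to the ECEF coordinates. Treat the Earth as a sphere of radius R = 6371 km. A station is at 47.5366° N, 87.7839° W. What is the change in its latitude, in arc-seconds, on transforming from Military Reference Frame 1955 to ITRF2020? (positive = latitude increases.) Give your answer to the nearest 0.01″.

sin φ = 0.737709, cos φ = 0.675119, sin λ = -0.999252, cos λ = 0.038669.
North component: ΔN = −sin φ cos λ·ΔX − sin φ sin λ·ΔY + cos φ·ΔZ = −(0.737709)(0.038669)(21) − (0.737709)(-0.999252)(590) + (0.675119)(399) = 703.70 m.
1° of latitude spans πR/180 = 111195 m, so Δφ = 703.70 / 111195 × 3600 = 22.783″.

Δφ = 22.78″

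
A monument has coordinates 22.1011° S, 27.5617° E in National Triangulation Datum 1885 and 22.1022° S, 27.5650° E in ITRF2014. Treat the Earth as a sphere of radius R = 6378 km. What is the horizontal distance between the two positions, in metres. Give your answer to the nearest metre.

Δφ = -22.1022° − -22.1011° = -0.0011°; Δλ = 27.5650° − 27.5617° = +0.0033°.
1° along a meridian = πR/180 = 111317 m.
ΔN = Δφ × 111317 = -122.4 m; ΔE = Δλ × 111317 × cos(-22.1011°) = +0.0033 × 111317 × 0.926521 = 340.4 m.
Distance = √(ΔE² + ΔN²) = √(340.4² + (-122.4)²) = 361.7 m.

362 m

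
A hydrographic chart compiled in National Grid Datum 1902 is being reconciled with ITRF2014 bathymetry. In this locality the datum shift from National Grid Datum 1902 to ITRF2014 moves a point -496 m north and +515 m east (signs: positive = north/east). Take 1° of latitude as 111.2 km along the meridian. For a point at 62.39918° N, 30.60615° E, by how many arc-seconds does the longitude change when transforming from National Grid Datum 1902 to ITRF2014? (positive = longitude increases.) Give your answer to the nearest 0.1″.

Δλ = 36.0″

At latitude 62.39918°, cos φ = 0.463309.
1° of longitude at this latitude = 111.2 × cos φ = 51.52 km, so Δλ = 515.0 / 51519.9 = 0.0099961° = 35.986″.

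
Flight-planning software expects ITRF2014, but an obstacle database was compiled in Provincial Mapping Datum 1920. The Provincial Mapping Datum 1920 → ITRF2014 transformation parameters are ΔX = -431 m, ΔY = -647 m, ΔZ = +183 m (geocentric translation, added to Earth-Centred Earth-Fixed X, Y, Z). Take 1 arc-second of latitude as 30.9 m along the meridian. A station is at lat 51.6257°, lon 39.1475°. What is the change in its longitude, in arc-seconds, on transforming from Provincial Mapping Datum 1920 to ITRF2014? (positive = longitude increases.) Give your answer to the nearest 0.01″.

sin φ = 0.783972, cos φ = 0.620796, sin λ = 0.631319, cos λ = 0.775523.
East component: ΔE = −sin λ·ΔX + cos λ·ΔY = −(0.631319)(-431) + (0.775523)(-647) = -229.67 m.
1° of latitude spans 3600 × 30.90 = 111240 m; at latitude φ, 1° of longitude spans that × cos φ = 69057.4 m, so Δλ = -229.67 / 69057.4 × 3600 = -11.973″.

Δλ = -11.97″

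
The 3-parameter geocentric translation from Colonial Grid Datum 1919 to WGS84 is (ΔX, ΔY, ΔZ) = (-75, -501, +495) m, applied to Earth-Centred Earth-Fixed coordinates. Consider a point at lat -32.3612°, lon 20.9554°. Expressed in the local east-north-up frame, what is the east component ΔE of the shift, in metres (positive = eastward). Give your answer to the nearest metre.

ΔE = -441 m

The local east axis at (φ, λ) is (−sin λ, cos λ, 0), so ΔE = −sin(20.9554°)·(-75) + cos(20.9554°)·(-501) = -441.04 m.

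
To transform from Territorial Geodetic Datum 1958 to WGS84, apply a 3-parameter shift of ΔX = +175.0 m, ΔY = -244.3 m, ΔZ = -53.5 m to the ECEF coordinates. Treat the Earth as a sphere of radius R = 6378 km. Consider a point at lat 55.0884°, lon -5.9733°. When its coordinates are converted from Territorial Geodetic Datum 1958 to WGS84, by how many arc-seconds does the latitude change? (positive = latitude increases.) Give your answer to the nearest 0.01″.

sin φ = 0.820036, cos φ = 0.572312, sin λ = -0.104065, cos λ = 0.994570.
North component: ΔN = −sin φ cos λ·ΔX − sin φ sin λ·ΔY + cos φ·ΔZ = −(0.820036)(0.994570)(175.0) − (0.820036)(-0.104065)(-244.3) + (0.572312)(-53.5) = -194.19 m.
1° of latitude spans πR/180 = 111317 m, so Δφ = -194.19 / 111317 × 3600 = -6.280″.

Δφ = -6.28″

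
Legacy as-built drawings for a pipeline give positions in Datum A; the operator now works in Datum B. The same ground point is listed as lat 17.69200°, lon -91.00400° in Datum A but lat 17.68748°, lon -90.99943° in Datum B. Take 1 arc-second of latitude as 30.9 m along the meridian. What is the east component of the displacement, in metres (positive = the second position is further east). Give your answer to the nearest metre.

ΔE = 484 m

Δφ = 17.68748° − 17.69200° = -0.00452°; Δλ = -90.99943° − -91.00400° = +0.00457°.
1° of latitude = 3600 × 30.90 = 111240 m.
ΔN = Δφ × 111240 = -502.8 m; ΔE = Δλ × 111240 × cos(17.69200°) = +0.00457 × 111240 × 0.952704 = 484.3 m.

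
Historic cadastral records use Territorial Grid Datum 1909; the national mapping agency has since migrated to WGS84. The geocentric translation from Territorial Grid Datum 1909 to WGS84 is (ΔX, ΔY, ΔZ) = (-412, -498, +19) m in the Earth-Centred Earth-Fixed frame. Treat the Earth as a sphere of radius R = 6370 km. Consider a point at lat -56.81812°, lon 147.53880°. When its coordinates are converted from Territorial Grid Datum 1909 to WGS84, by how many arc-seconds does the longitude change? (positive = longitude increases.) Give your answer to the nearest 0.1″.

Δλ = 37.9″

sin φ = -0.836937, cos φ = 0.547299, sin λ = 0.536728, cos λ = -0.843755.
East component: ΔE = −sin λ·ΔX + cos λ·ΔY = −(0.536728)(-412) + (-0.843755)(-498) = 641.32 m.
1° of latitude spans πR/180 = 111177 m; at latitude φ, 1° of longitude spans that × cos φ = 60847.3 m, so Δλ = 641.32 / 60847.3 × 3600 = 37.944″.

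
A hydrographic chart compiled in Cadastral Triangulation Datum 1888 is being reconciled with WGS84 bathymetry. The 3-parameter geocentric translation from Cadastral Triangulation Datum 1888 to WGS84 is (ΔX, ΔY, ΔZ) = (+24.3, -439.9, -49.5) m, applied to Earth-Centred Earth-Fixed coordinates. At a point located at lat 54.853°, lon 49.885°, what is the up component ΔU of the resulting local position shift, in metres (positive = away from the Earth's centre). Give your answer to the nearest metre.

ΔU = -225 m

The local up (radial) axis is (cos φ cos λ, cos φ sin λ, sin φ), giving ΔU = 9.013 − 193.666 − 40.475 = -225.13 m.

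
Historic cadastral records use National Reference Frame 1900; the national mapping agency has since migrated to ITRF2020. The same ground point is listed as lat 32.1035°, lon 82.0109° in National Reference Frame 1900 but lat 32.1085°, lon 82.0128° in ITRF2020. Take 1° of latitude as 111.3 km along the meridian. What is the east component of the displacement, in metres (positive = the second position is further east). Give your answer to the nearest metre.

Δφ = 32.1085° − 32.1035° = +0.0050°; Δλ = 82.0128° − 82.0109° = +0.0019°.
ΔN = Δφ × 111300 = 556.5 m; ΔE = Δλ × 111300 × cos(32.1035°) = +0.0019 × 111300 × 0.847089 = 179.1 m.

ΔE = 179 m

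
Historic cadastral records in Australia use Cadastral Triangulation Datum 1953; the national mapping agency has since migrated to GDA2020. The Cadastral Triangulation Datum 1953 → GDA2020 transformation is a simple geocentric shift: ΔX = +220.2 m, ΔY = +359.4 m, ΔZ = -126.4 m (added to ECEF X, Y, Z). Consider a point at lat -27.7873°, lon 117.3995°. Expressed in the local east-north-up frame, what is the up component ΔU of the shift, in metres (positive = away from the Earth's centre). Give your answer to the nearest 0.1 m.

At φ = -27.7873°, λ = 117.3995°: sin φ = -0.466191, cos φ = 0.884684, sin λ = 0.887819, cos λ = -0.460192.
ΔU = cos φ cos λ·ΔX + cos φ sin λ·ΔY + sin φ·ΔZ = (0.884684)(-0.460192)(220.2) + (0.884684)(0.887819)(359.4) + (-0.466191)(-126.4) = 251.56 m.

ΔU = 251.6 m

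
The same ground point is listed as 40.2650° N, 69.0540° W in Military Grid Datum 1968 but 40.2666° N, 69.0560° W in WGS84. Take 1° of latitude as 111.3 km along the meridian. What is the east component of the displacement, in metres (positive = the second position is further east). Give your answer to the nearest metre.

ΔE = -170 m

Δφ = 40.2666° − 40.2650° = +0.0016°; Δλ = -69.0560° − -69.0540° = -0.0020°.
ΔN = Δφ × 111300 = 178.1 m; ΔE = Δλ × 111300 × cos(40.2650°) = -0.0020 × 111300 × 0.763063 = -169.9 m.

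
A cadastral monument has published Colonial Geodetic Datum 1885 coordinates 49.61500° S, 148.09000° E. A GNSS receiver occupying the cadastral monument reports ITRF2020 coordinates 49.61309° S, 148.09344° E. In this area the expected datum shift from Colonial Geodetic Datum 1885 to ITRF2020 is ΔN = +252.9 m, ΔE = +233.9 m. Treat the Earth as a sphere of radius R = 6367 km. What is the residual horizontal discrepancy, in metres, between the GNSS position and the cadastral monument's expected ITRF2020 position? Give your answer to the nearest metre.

43 m

Observed coordinate differences: Δφ = +0.00191°, Δλ = +0.00344°.
Converting to metres (1° lat = 111125 m, cos φ = 0.647921): observed ΔN = 212.2 m, observed ΔE = 247.7 m.
Subtracting the expected shift leaves a residual of 212.2 − (252.9) = -40.7 m north and 247.7 − (233.9) = 13.8 m east.
Residual distance = √((-40.7)² + 13.8²) = 42.9 m.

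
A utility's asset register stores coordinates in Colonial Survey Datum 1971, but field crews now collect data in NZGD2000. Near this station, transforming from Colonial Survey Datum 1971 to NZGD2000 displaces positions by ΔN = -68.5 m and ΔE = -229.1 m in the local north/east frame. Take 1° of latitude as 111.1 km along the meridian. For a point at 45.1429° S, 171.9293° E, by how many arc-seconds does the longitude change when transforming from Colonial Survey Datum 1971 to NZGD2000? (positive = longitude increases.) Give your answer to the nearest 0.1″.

Δλ = -10.5″

At latitude -45.1429°, cos φ = 0.705341.
1° of longitude at this latitude = 111.1 × cos φ = 78.36 km, so Δλ = -229.1 / 78363.4 = -0.0029236° = -10.525″.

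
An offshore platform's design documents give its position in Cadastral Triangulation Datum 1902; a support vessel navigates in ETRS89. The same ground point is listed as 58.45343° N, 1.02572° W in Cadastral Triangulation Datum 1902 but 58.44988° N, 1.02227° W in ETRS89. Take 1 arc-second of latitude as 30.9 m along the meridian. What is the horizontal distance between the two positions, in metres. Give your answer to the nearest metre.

443 m

Δφ = 58.44988° − 58.45343° = -0.00355°; Δλ = -1.02227° − -1.02572° = +0.00345°.
1° of latitude = 3600 × 30.90 = 111240 m.
ΔN = Δφ × 111240 = -394.9 m; ΔE = Δλ × 111240 × cos(58.45343°) = +0.00345 × 111240 × 0.523191 = 200.8 m.
Distance = √(ΔE² + ΔN²) = √(200.8² + (-394.9)²) = 443.0 m.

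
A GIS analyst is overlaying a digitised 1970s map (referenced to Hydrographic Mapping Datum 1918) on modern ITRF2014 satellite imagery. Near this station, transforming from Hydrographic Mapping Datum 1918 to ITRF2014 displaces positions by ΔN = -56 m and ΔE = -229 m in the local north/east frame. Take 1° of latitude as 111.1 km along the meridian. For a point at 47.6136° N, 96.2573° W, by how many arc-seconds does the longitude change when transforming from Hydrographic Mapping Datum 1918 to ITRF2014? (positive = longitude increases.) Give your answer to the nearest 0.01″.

At latitude 47.6136°, cos φ = 0.674127.
1° of longitude at this latitude = 111.1 × cos φ = 74.90 km, so Δλ = -229.0 / 74895.5 = -0.0030576° = -11.007″.

Δλ = -11.01″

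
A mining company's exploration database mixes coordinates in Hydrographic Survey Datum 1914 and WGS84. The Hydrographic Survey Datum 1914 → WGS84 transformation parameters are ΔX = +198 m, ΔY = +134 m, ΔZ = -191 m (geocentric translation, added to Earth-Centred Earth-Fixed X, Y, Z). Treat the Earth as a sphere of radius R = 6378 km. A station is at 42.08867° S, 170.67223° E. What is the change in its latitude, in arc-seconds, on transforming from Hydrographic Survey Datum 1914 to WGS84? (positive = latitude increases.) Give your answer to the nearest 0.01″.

Δφ = -8.35″

sin φ = -0.670280, cos φ = 0.742108, sin λ = 0.162082, cos λ = -0.986777.
North component: ΔN = −sin φ cos λ·ΔX − sin φ sin λ·ΔY + cos φ·ΔZ = −(-0.670280)(-0.986777)(198) − (-0.670280)(0.162082)(134) + (0.742108)(-191) = -258.15 m.
1° of latitude spans πR/180 = 111317 m, so Δφ = -258.15 / 111317 × 3600 = -8.348″.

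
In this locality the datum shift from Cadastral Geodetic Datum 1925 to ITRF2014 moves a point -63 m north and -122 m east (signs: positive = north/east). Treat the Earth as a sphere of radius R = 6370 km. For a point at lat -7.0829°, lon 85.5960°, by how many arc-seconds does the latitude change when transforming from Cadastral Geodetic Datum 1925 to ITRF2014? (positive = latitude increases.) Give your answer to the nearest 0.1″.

On a sphere of radius R, 1 rad of latitude = R, so Δφ = ΔN / R = -63.0 / 6370000 = -9.8901e-06 rad = -2.040″.

Δφ = -2.0″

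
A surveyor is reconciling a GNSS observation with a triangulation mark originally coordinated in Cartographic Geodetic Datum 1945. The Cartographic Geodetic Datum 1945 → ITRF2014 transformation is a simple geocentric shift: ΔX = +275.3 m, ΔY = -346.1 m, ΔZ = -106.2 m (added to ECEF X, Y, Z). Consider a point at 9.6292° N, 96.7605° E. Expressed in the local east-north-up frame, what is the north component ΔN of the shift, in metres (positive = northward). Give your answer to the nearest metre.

At φ = 9.6292°, λ = 96.7605°: sin φ = 0.167271, cos φ = 0.985911, sin λ = 0.993047, cos λ = -0.117719.
ΔN = −sin φ cos λ·ΔX − sin φ sin λ·ΔY + cos φ·ΔZ = −(0.167271)(-0.117719)(275.3) − (0.167271)(0.993047)(-346.1) + (0.985911)(-106.2) = -41.79 m.

ΔN = -42 m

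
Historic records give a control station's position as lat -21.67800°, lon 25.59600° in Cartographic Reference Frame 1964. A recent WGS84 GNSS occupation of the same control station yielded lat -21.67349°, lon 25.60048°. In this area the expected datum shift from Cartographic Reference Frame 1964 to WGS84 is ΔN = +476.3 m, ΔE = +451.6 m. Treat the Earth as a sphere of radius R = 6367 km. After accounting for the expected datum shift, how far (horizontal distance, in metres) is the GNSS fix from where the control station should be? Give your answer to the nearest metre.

Observed coordinate differences: Δφ = +0.00451°, Δλ = +0.00448°.
Converting to metres (1° lat = 111125 m, cos φ = 0.929274): observed ΔN = 501.2 m, observed ΔE = 462.6 m.
Subtracting the expected shift leaves a residual of 501.2 − (476.3) = 24.9 m north and 462.6 − (451.6) = 11.0 m east.
Residual distance = √(24.9² + 11.0²) = 27.2 m.

27 m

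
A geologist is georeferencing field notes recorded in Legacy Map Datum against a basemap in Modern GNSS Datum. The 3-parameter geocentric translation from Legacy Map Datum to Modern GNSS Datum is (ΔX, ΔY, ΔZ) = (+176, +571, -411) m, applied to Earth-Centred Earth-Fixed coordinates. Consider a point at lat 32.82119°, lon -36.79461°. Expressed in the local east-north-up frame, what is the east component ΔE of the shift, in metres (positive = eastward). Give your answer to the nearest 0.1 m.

At φ = 32.82119°, λ = -36.79461°: sin φ = 0.542019, cos φ = 0.840366, sin λ = -0.598948, cos λ = 0.800788.
ΔE = −sin λ·ΔX + cos λ·ΔY = −(-0.598948)·(176) + (0.800788)·(571) = 562.66 m.

ΔE = 562.7 m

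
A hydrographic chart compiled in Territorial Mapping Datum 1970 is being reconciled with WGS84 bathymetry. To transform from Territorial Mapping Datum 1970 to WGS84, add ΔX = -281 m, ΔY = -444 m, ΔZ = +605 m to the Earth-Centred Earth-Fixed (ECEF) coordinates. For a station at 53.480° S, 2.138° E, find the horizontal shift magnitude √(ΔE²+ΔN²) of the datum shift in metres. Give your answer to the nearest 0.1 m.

449.8 m

At φ = -53.480°, λ = 2.138°: sin φ = -0.803649, cos φ = 0.595103, sin λ = 0.037306, cos λ = 0.999304.
ΔE = −sin λ·ΔX + cos λ·ΔY = −(0.037306)·(-281) + (0.999304)·(-444) = -433.21 m.
ΔN = −sin φ cos λ·ΔX − sin φ sin λ·ΔY + cos φ·ΔZ = −(-0.803649)(0.999304)(-281) − (-0.803649)(0.037306)(-444) + (0.595103)(605) = 121.06 m.
Horizontal magnitude = √(ΔE² + ΔN²) = √((-433.21)² + 121.06²) = 449.80 m.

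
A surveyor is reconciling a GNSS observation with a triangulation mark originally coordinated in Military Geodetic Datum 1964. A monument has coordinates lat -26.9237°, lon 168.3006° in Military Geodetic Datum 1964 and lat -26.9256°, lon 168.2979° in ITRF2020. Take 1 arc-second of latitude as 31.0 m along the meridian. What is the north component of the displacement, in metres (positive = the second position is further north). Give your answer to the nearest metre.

Δφ = -26.9256° − -26.9237° = -0.0019°; Δλ = 168.2979° − 168.3006° = -0.0027°.
1° of latitude = 3600 × 31.00 = 111600 m.
ΔN = Δφ × 111600 = -212.0 m; ΔE = Δλ × 111600 × cos(-26.9237°) = -0.0027 × 111600 × 0.891610 = -268.7 m.

ΔN = -212 m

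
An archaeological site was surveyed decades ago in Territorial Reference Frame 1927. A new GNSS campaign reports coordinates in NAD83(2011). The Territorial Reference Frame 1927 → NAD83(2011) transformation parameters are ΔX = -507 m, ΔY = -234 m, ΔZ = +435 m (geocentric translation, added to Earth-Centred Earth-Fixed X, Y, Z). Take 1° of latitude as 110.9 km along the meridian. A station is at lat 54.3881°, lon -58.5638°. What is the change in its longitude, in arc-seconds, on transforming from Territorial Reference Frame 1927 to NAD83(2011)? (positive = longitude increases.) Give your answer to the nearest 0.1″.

sin φ = 0.812980, cos φ = 0.582292, sin λ = -0.853221, cos λ = 0.521549.
East component: ΔE = −sin λ·ΔX + cos λ·ΔY = −(-0.853221)(-507) + (0.521549)(-234) = -554.63 m.
1° of latitude spans 110900 m; at latitude φ, 1° of longitude spans that × cos φ = 64576.2 m, so Δλ = -554.63 / 64576.2 × 3600 = -30.919″.

Δλ = -30.9″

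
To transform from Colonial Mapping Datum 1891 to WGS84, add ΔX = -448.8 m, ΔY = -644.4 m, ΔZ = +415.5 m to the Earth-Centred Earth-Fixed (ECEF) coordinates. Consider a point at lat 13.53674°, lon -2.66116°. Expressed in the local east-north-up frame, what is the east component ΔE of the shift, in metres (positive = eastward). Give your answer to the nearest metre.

ΔE = -665 m

The local east axis at (φ, λ) is (−sin λ, cos λ, 0), so ΔE = −sin(-2.66116°)·(-448.8) + cos(-2.66116°)·(-644.4) = -664.54 m.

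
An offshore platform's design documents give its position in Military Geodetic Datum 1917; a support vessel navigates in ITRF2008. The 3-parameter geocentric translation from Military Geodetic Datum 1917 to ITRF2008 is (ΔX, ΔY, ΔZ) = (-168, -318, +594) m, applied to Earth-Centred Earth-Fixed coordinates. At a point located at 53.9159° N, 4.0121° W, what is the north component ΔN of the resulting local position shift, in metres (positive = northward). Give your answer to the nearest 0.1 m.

At φ = 53.9159°, λ = -4.0121°: sin φ = 0.808153, cos φ = 0.588972, sin λ = -0.069967, cos λ = 0.997549.
ΔN = −sin φ cos λ·ΔX − sin φ sin λ·ΔY + cos φ·ΔZ = −(0.808153)(0.997549)(-168) − (0.808153)(-0.069967)(-318) + (0.588972)(594) = 467.31 m.

ΔN = 467.3 m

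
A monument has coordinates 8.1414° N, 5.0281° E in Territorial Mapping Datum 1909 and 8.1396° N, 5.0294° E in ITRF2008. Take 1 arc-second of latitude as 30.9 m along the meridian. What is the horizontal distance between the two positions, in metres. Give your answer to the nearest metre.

Δφ = 8.1396° − 8.1414° = -0.0018°; Δλ = 5.0294° − 5.0281° = +0.0013°.
1° of latitude = 3600 × 30.90 = 111240 m.
ΔN = Δφ × 111240 = -200.2 m; ΔE = Δλ × 111240 × cos(8.1414°) = +0.0013 × 111240 × 0.989922 = 143.2 m.
Distance = √(ΔE² + ΔN²) = √(143.2² + (-200.2)²) = 246.1 m.

246 m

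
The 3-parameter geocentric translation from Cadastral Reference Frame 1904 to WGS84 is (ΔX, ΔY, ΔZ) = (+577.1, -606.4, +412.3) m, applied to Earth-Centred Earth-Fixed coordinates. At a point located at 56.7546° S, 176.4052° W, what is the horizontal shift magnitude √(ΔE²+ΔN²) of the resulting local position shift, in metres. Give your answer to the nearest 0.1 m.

The local east axis at (φ, λ) is (−sin λ, cos λ, 0), so ΔE = −sin(-176.4052°)·577.1 + cos(-176.4052°)·(-606.4) = 641.39 m.
The local north axis is (−sin φ cos λ, −sin φ sin λ, cos φ), giving ΔN = -481.696 + 31.798 + 226.034 = -223.86 m.
Horizontal magnitude = √(ΔE² + ΔN²) = √(641.39² + (-223.86)²) = 679.34 m.

679.3 m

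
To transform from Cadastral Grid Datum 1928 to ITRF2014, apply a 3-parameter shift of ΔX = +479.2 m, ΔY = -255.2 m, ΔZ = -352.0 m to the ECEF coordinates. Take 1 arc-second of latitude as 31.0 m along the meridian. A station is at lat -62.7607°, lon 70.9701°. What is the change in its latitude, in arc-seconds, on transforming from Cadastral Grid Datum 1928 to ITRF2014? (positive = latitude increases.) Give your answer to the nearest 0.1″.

sin φ = -0.889103, cos φ = 0.457708, sin λ = 0.945349, cos λ = 0.326062.
North component: ΔN = −sin φ cos λ·ΔX − sin φ sin λ·ΔY + cos φ·ΔZ = −(-0.889103)(0.326062)(479.2) − (-0.889103)(0.945349)(-255.2) + (0.457708)(-352.0) = -236.69 m.
1° of latitude spans 3600 × 31.00 = 111600 m, so Δφ = -236.69 / 111600 × 3600 = -7.635″.

Δφ = -7.6″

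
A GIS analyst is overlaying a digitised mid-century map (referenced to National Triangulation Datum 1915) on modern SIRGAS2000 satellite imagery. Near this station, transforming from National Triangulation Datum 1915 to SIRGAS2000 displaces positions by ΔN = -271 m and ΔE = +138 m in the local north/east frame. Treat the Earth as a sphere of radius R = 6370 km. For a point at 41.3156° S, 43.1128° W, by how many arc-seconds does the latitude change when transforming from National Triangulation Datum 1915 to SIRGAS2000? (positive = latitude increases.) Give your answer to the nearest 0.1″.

On a sphere of radius R, 1 rad of latitude = R, so Δφ = ΔN / R = -271.0 / 6370000 = -4.2543e-05 rad = -8.775″.

Δφ = -8.8″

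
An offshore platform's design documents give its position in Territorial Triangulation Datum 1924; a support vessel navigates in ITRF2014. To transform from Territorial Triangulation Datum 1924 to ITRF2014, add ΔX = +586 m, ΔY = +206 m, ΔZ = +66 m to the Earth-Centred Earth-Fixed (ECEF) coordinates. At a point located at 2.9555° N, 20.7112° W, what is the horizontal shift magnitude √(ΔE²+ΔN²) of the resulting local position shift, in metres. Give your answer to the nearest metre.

402 m

At φ = 2.9555°, λ = -20.7112°: sin φ = 0.051560, cos φ = 0.998670, sin λ = -0.353658, cos λ = 0.935375.
ΔE = −sin λ·ΔX + cos λ·ΔY = −(-0.353658)·(586) + (0.935375)·(206) = 399.93 m.
ΔN = −sin φ cos λ·ΔX − sin φ sin λ·ΔY + cos φ·ΔZ = −(0.051560)(0.935375)(586) − (0.051560)(-0.353658)(206) + (0.998670)(66) = 41.41 m.
Horizontal magnitude = √(ΔE² + ΔN²) = √(399.93² + 41.41²) = 402.07 m.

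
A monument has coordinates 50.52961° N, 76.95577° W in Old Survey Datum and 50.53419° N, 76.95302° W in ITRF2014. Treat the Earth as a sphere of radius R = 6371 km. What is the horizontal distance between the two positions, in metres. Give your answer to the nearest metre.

Δφ = 50.53419° − 50.52961° = +0.00458°; Δλ = -76.95302° − -76.95577° = +0.00275°.
1° along a meridian = πR/180 = 111195 m.
ΔN = Δφ × 111195 = 509.3 m; ΔE = Δλ × 111195 × cos(50.52961°) = +0.00275 × 111195 × 0.635679 = 194.4 m.
Distance = √(ΔE² + ΔN²) = √(194.4² + 509.3²) = 545.1 m.

545 m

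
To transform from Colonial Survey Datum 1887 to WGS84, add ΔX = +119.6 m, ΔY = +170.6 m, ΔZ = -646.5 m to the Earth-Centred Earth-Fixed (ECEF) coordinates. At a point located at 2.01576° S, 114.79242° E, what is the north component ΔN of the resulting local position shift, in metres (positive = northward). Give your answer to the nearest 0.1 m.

ΔN = -642.4 m

The local north axis is (−sin φ cos λ, −sin φ sin λ, cos φ), giving ΔN = -1.764 + 5.448 − 646.100 = -642.42 m.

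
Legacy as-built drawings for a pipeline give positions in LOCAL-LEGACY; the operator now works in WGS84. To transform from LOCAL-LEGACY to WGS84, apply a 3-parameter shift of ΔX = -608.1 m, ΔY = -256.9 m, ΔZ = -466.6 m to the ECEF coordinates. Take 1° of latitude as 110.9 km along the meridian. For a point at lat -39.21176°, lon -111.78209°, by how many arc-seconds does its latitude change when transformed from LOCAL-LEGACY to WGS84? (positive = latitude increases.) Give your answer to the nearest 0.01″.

Δφ = -2.21″

sin φ = -0.632188, cos φ = 0.774815, sin λ = -0.928602, cos λ = -0.371078.
North component: ΔN = −sin φ cos λ·ΔX − sin φ sin λ·ΔY + cos φ·ΔZ = −(-0.632188)(-0.371078)(-608.1) − (-0.632188)(-0.928602)(-256.9) + (0.774815)(-466.6) = -68.06 m.
1° of latitude spans 110900 m, so Δφ = -68.06 / 110900 × 3600 = -2.209″.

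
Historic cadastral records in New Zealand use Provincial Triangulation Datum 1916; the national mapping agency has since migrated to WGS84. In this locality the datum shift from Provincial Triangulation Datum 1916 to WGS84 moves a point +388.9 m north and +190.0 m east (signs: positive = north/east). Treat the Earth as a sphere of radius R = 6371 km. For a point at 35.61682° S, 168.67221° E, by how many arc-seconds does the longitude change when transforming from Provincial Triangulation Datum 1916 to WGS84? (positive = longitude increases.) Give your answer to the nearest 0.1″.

Δλ = 7.6″

At latitude -35.61682°, cos φ = 0.812930.
One radian of longitude at latitude φ spans R cos φ, so Δλ = ΔE / (R cos φ) = 190.0 / (6371000 × 0.812930) = 3.6685e-05 rad = 7.567″.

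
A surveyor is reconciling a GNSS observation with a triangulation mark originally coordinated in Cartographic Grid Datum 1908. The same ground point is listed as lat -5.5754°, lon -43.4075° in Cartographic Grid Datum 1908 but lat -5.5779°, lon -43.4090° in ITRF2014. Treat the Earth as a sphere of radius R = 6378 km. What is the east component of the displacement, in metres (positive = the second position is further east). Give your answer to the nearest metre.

ΔE = -166 m

Δφ = -5.5779° − -5.5754° = -0.0025°; Δλ = -43.4090° − -43.4075° = -0.0015°.
1° along a meridian = πR/180 = 111317 m.
ΔN = Δφ × 111317 = -278.3 m; ΔE = Δλ × 111317 × cos(-5.5754°) = -0.0015 × 111317 × 0.995269 = -166.2 m.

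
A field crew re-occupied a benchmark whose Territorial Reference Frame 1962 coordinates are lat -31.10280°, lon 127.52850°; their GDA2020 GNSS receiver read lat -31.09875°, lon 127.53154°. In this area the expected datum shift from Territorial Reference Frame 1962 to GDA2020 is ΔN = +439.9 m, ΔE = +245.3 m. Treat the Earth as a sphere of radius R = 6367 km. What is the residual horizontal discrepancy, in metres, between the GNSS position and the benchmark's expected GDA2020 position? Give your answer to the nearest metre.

Observed coordinate differences: Δφ = +0.00405°, Δλ = +0.00304°.
Converting to metres (1° lat = 111125 m, cos φ = 0.856242): observed ΔN = 450.1 m, observed ΔE = 289.3 m.
Subtracting the expected shift leaves a residual of 450.1 − (439.9) = 10.2 m north and 289.3 − (245.3) = 44.0 m east.
Residual distance = √(10.2² + 44.0²) = 45.1 m.

45 m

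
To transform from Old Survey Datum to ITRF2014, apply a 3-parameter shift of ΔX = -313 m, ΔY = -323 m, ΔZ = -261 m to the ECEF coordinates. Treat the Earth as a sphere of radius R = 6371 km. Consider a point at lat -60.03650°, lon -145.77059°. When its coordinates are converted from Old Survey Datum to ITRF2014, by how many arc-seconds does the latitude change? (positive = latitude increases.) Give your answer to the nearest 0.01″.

sin φ = -0.866344, cos φ = 0.499448, sin λ = -0.562508, cos λ = -0.826792.
North component: ΔN = −sin φ cos λ·ΔX − sin φ sin λ·ΔY + cos φ·ΔZ = −(-0.866344)(-0.826792)(-313) − (-0.866344)(-0.562508)(-323) + (0.499448)(-261) = 251.25 m.
1° of latitude spans πR/180 = 111195 m, so Δφ = 251.25 / 111195 × 3600 = 8.134″.

Δφ = 8.13″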